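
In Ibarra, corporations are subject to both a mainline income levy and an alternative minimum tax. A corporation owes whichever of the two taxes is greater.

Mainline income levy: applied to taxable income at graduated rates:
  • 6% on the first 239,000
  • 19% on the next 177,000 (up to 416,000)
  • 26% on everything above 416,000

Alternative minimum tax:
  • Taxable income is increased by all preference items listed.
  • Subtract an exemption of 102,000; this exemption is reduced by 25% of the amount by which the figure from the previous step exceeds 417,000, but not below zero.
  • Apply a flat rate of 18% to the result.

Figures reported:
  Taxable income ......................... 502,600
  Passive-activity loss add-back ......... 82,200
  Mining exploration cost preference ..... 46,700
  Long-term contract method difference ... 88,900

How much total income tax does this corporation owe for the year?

Alternative minimum tax:
  Adjusted income: 502,600 + 82,200 + 46,700 + 88,900 = 720,400
  Exemption: 102,000 − 25% × (720,400 − 417,000) = 102,000 − 75,850 = 26,150
  Base: 720,400 − 26,150 = 694,250
  694,250 × 18% = 124,965

Mainline income levy:
  239,000 × 6% = 14,340
  177,000 × 19% = 33,630
  86,600 × 26% = 22,516
  → 70,486

124,965 > 70,486, so the alternative minimum tax is the binding amount.

124,965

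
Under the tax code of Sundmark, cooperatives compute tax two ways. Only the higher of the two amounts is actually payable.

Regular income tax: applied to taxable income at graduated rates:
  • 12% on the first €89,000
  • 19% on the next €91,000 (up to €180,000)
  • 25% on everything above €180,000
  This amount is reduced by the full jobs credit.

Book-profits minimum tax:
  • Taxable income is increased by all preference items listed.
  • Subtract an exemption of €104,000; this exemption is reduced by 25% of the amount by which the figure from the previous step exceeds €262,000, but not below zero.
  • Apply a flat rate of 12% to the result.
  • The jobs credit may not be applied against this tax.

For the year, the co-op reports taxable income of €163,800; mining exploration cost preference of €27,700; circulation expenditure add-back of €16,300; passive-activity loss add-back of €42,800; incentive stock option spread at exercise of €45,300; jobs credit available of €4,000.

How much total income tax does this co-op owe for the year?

Book-profits minimum tax:
  Adjusted income: €163,800 + €27,700 + €16,300 + €42,800 + €45,300 = €295,900
  Exemption: €104,000 − 25% × (€295,900 − €262,000) = €104,000 − €8,475 = €95,525
  Base: €295,900 − €95,525 = €200,375
  €200,375 × 12% = €24,045

Regular income tax:
  €89,000 × 12% = €10,680
  €74,800 × 19% = €14,212
  → €24,892
  Less jobs credit €4,000 → €20,892

€24,045 > €20,892, so the book-profits minimum tax is the binding amount.

€24,045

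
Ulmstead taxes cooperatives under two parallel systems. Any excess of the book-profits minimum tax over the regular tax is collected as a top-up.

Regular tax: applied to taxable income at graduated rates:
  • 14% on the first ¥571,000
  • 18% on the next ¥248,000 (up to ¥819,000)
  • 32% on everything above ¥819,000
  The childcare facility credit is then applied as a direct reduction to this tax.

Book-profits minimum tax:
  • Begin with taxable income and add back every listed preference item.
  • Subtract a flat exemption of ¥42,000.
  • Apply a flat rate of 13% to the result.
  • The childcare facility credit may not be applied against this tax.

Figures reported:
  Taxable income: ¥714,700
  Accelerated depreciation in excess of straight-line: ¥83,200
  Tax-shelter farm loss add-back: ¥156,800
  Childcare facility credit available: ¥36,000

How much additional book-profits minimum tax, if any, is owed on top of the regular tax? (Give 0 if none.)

¥48,845

Book-profits minimum tax:
  Adjusted income: ¥714,700 + ¥83,200 + ¥156,800 = ¥954,700
  Less exemption ¥42,000 → base ¥912,700
  ¥912,700 × 13% = ¥118,651

Regular tax:
  ¥571,000 × 14% = ¥79,940
  ¥143,700 × 18% = ¥25,866
  → ¥105,806
  Less childcare facility credit ¥36,000 → ¥69,806

Excess of book-profits minimum tax over regular tax: ¥118,651 − ¥69,806 = ¥48,845.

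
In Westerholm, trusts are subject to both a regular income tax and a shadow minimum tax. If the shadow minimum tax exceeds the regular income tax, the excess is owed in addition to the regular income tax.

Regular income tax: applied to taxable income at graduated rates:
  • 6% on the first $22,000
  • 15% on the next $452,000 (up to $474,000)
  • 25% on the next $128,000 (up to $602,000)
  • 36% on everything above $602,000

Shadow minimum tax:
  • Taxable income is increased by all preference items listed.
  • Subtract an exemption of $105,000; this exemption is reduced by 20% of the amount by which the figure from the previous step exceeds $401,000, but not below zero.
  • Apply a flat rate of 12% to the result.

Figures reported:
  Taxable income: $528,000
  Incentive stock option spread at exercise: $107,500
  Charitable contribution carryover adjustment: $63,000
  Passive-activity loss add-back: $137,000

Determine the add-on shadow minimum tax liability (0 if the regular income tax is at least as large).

$15,468

Shadow minimum tax:
  Adjusted income: $528,000 + $107,500 + $63,000 + $137,000 = $835,500
  Exemption: $105,000 − 20% × ($835,500 − $401,000) = $105,000 − $86,900 = $18,100
  Base: $835,500 − $18,100 = $817,400
  $817,400 × 12% = $98,088

Regular income tax:
  $22,000 × 6% = $1,320
  $452,000 × 15% = $67,800
  $54,000 × 25% = $13,500
  → $82,620

Excess of shadow minimum tax over regular income tax: $98,088 − $82,620 = $15,468.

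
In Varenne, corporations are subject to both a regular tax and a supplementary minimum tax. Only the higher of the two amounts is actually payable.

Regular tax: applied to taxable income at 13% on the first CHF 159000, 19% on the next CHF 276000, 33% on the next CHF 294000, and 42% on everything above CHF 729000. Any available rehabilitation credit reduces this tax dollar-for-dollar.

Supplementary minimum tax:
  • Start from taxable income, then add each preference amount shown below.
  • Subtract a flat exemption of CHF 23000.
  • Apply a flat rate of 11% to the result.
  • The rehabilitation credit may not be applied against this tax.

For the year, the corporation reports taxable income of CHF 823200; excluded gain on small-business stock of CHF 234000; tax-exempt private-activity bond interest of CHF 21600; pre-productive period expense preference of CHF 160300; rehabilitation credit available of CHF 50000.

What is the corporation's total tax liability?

Supplementary minimum tax:
  Adjusted income: CHF 823200 + CHF 234000 + CHF 21600 + CHF 160300 = CHF 1239100
  Less exemption CHF 23000 → base CHF 1216100
  CHF 1216100 × 11% = CHF 133771

Regular tax:
  CHF 159000 × 13% = CHF 20670
  CHF 276000 × 19% = CHF 52440
  CHF 294000 × 33% = CHF 97020
  CHF 94200 × 42% = CHF 39564
  → CHF 209694
  Less rehabilitation credit CHF 50000 → CHF 159694

CHF 159694 > CHF 133771, so the regular tax governs.

CHF 159694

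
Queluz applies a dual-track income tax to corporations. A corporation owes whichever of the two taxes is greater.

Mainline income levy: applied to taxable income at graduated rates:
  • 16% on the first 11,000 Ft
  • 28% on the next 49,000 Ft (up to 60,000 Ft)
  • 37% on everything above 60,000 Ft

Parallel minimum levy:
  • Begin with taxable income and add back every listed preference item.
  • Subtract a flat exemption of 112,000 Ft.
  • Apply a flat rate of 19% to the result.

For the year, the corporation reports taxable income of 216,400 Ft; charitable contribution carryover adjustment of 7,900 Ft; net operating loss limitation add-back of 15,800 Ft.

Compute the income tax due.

73,348 Ft

Mainline income levy:
  11,000 Ft × 16% = 1,760 Ft
  49,000 Ft × 28% = 13,720 Ft
  156,400 Ft × 37% = 57,868 Ft
  → 73,348 Ft

Parallel minimum levy:
  Adjusted income: 216,400 Ft + 7,900 Ft + 15,800 Ft = 240,100 Ft
  Less exemption 112,000 Ft → base 128,100 Ft
  128,100 Ft × 19% = 24,339 Ft

73,348 Ft > 24,339 Ft, so the mainline income levy governs.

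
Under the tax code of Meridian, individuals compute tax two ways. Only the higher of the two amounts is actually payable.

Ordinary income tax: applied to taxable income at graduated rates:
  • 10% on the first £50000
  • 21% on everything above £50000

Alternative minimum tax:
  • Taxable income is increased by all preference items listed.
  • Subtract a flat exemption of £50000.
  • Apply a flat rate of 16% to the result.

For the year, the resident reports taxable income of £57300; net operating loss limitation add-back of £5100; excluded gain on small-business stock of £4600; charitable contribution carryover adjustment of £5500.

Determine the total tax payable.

Ordinary income tax:
  £50000 × 10% = £5000
  £7300 × 21% = £1533
  → £6533

Alternative minimum tax:
  Adjusted income: £57300 + £5100 + £4600 + £5500 = £72500
  Less exemption £50000 → base £22500
  £22500 × 16% = £3600

£6533 > £3600, so the ordinary income tax governs.

£6533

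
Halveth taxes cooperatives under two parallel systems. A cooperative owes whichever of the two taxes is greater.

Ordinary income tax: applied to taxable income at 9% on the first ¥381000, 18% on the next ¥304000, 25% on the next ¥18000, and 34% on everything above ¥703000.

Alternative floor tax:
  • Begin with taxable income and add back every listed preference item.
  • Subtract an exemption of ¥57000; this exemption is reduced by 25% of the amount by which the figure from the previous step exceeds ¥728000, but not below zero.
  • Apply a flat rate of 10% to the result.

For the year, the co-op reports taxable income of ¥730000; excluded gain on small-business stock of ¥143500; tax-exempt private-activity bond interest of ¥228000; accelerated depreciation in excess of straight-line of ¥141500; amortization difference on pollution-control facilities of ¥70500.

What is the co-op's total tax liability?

¥131350

Alternative floor tax:
  Adjusted income: ¥730000 + ¥143500 + ¥228000 + ¥141500 + ¥70500 = ¥1313500
  Exemption: 25% × (¥1313500 − ¥728000) = ¥146375 ≥ ¥57000, so the exemption is fully phased out
  Base: ¥1313500 − ¥0 = ¥1313500
  ¥1313500 × 10% = ¥131350

Ordinary income tax:
  ¥381000 × 9% = ¥34290
  ¥304000 × 18% = ¥54720
  ¥18000 × 25% = ¥4500
  ¥27000 × 34% = ¥9180
  → ¥102690

¥131350 > ¥102690, so the alternative floor tax is the binding amount.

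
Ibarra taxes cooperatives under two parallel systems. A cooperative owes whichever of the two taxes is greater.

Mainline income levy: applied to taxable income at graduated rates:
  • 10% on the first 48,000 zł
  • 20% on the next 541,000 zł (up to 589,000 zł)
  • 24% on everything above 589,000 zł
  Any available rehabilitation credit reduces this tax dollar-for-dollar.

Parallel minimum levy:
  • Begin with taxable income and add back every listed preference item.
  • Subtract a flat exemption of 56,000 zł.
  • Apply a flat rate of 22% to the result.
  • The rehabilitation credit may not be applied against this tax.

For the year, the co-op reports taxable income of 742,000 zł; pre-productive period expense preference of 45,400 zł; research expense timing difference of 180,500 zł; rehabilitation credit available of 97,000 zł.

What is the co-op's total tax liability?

Mainline income levy:
  48,000 zł × 10% = 4,800 zł
  541,000 zł × 20% = 108,200 zł
  153,000 zł × 24% = 36,720 zł
  → 149,720 zł
  Less rehabilitation credit 97,000 zł → 52,720 zł

Parallel minimum levy:
  Adjusted income: 742,000 zł + 45,400 zł + 180,500 zł = 967,900 zł
  Less exemption 56,000 zł → base 911,900 zł
  911,900 zł × 22% = 200,618 zł

200,618 zł > 52,720 zł, so the parallel minimum levy is the binding amount.

200,618 zł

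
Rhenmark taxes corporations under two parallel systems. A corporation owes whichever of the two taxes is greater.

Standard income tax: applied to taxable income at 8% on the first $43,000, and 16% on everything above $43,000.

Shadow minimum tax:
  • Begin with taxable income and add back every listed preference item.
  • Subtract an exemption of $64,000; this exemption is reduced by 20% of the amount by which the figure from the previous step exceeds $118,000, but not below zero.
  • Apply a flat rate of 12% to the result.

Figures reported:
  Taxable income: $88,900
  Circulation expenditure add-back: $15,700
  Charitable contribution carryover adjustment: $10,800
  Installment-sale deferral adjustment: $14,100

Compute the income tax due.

Shadow minimum tax:
  Adjusted income: $88,900 + $15,700 + $10,800 + $14,100 = $129,500
  Exemption: $64,000 − 20% × ($129,500 − $118,000) = $64,000 − $2,300 = $61,700
  Base: $129,500 − $61,700 = $67,800
  $67,800 × 12% = $8,136

Standard income tax:
  $43,000 × 8% = $3,440
  $45,900 × 16% = $7,344
  → $10,784

$10,784 > $8,136, so the standard income tax governs.

$10,784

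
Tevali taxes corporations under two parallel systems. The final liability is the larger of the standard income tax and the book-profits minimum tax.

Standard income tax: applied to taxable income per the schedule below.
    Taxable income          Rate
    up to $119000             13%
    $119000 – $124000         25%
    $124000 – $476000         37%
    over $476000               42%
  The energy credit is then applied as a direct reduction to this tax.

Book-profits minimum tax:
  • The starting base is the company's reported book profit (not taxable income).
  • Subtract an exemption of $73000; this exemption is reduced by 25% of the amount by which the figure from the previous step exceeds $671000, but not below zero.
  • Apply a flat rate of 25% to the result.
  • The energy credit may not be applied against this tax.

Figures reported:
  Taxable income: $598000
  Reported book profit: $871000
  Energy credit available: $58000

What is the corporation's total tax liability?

Standard income tax:
  $119000 × 13% = $15470
  $5000 × 25% = $1250
  $352000 × 37% = $130240
  $122000 × 42% = $51240
  → $198200
  Less energy credit $58000 → $140200

Book-profits minimum tax:
  Base (reported book profit): $871000
  Exemption: $73000 − 25% × ($871000 − $671000) = $73000 − $50000 = $23000
  Base: $871000 − $23000 = $848000
  $848000 × 25% = $212000

$212000 > $140200, so the book-profits minimum tax is the binding amount.

$212000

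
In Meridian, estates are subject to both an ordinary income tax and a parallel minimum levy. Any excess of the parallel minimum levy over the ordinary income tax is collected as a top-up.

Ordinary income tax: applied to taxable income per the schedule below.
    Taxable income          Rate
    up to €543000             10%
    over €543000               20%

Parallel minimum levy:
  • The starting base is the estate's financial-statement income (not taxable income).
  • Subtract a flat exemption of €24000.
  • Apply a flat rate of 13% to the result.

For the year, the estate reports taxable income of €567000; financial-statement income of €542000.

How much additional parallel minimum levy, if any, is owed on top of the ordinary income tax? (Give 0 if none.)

€8240

Ordinary income tax:
  €543000 × 10% = €54300
  €24000 × 20% = €4800
  → €59100

Parallel minimum levy:
  Base (financial-statement income): €542000
  Less exemption €24000 → base €518000
  €518000 × 13% = €67340

Excess of parallel minimum levy over ordinary income tax: €67340 − €59100 = €8240.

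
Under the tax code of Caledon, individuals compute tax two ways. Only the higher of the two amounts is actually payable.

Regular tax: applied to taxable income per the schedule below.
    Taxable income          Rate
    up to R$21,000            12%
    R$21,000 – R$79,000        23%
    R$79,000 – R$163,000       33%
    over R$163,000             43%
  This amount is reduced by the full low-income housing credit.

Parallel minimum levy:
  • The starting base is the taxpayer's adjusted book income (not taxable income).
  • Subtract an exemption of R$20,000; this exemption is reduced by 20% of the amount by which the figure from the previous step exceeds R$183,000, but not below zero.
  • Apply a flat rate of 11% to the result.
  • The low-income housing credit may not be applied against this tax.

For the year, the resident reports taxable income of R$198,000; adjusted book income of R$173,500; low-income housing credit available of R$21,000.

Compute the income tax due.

Parallel minimum levy:
  Base (adjusted book income): R$173,500
  Exemption: R$173,500 ≤ R$183,000, so full R$20,000 applies
  Base: R$173,500 − R$20,000 = R$153,500
  R$153,500 × 11% = R$16,885

Regular tax:
  R$21,000 × 12% = R$2,520
  R$58,000 × 23% = R$13,340
  R$84,000 × 33% = R$27,720
  R$35,000 × 43% = R$15,050
  → R$58,630
  Less low-income housing credit R$21,000 → R$37,630

R$37,630 > R$16,885, so the regular tax governs.

R$37,630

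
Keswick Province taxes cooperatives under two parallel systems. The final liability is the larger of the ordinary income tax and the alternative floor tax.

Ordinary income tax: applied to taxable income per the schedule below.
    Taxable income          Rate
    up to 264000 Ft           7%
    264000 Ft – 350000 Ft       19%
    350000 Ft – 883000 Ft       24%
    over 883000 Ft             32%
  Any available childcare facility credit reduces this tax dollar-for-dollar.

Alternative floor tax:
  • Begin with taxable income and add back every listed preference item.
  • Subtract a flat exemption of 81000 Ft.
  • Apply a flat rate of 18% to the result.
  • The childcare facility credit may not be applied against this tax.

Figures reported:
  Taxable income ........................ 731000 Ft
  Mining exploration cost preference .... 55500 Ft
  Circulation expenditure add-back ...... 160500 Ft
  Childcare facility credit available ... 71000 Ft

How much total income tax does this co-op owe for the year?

Alternative floor tax:
  Adjusted income: 731000 Ft + 55500 Ft + 160500 Ft = 947000 Ft
  Less exemption 81000 Ft → base 866000 Ft
  866000 Ft × 18% = 155880 Ft

Ordinary income tax:
  264000 Ft × 7% = 18480 Ft
  86000 Ft × 19% = 16340 Ft
  381000 Ft × 24% = 91440 Ft
  → 126260 Ft
  Less childcare facility credit 71000 Ft → 55260 Ft

155880 Ft > 55260 Ft, so the alternative floor tax is the binding amount.

155880 Ft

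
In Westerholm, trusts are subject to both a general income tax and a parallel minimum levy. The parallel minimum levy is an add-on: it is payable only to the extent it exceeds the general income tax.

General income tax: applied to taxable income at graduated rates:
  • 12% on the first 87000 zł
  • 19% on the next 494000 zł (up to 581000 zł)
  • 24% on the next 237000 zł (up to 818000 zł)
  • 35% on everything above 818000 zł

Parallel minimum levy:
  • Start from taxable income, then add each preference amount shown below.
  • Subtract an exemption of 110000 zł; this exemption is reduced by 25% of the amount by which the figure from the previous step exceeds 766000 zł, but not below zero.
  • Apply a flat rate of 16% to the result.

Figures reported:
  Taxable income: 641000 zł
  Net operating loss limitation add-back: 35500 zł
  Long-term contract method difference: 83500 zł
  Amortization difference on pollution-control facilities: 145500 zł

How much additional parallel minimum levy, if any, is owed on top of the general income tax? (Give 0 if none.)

Parallel minimum levy:
  Adjusted income: 641000 zł + 35500 zł + 83500 zł + 145500 zł = 905500 zł
  Exemption: 110000 zł − 25% × (905500 zł − 766000 zł) = 110000 zł − 34875 zł = 75125 zł
  Base: 905500 zł − 75125 zł = 830375 zł
  830375 zł × 16% = 132860 zł

General income tax:
  87000 zł × 12% = 10440 zł
  494000 zł × 19% = 93860 zł
  60000 zł × 24% = 14400 zł
  → 118700 zł

Excess of parallel minimum levy over general income tax: 132860 zł − 118700 zł = 14160 zł.

14160 zł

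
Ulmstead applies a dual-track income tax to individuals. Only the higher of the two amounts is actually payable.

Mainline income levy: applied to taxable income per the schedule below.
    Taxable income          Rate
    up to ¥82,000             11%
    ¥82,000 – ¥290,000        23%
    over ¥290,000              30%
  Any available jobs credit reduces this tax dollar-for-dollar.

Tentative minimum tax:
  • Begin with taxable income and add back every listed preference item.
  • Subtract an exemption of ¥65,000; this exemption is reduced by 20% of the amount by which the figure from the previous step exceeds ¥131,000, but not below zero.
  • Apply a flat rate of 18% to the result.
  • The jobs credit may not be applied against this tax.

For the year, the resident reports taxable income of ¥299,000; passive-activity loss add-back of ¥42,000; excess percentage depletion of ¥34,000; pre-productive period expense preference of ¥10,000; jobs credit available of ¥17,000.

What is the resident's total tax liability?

¥66,744

Mainline income levy:
  ¥82,000 × 11% = ¥9,020
  ¥208,000 × 23% = ¥47,840
  ¥9,000 × 30% = ¥2,700
  → ¥59,560
  Less jobs credit ¥17,000 → ¥42,560

Tentative minimum tax:
  Adjusted income: ¥299,000 + ¥42,000 + ¥34,000 + ¥10,000 = ¥385,000
  Exemption: ¥65,000 − 20% × (¥385,000 − ¥131,000) = ¥65,000 − ¥50,800 = ¥14,200
  Base: ¥385,000 − ¥14,200 = ¥370,800
  ¥370,800 × 18% = ¥66,744

¥66,744 > ¥42,560, so the tentative minimum tax is the binding amount.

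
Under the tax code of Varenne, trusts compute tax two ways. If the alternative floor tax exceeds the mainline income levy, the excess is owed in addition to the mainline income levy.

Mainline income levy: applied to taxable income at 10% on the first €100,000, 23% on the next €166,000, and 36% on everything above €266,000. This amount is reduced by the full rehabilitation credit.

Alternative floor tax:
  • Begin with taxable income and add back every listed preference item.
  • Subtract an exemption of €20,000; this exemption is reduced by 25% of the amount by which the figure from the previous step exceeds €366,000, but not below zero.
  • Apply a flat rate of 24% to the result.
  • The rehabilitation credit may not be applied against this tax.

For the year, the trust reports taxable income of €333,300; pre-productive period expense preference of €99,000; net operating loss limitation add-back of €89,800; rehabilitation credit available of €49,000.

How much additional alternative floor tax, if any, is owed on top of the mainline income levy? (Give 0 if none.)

Alternative floor tax:
  Adjusted income: €333,300 + €99,000 + €89,800 = €522,100
  Exemption: 25% × (€522,100 − €366,000) = €39,025 ≥ €20,000, so the exemption is fully phased out
  Base: €522,100 − €0 = €522,100
  €522,100 × 24% = €125,304

Mainline income levy:
  €100,000 × 10% = €10,000
  €166,000 × 23% = €38,180
  €67,300 × 36% = €24,228
  → €72,408
  Less rehabilitation credit €49,000 → €23,408

Excess of alternative floor tax over mainline income levy: €125,304 − €23,408 = €101,896.

€101,896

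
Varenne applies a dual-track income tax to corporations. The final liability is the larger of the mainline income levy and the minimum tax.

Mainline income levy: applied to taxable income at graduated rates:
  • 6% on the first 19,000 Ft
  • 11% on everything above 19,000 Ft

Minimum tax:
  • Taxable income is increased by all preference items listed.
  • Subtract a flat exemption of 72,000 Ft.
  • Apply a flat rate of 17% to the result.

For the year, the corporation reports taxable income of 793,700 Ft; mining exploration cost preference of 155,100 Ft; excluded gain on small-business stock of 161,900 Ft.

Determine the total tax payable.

Mainline income levy:
  19,000 Ft × 6% = 1,140 Ft
  774,700 Ft × 11% = 85,217 Ft
  → 86,357 Ft

Minimum tax:
  Adjusted income: 793,700 Ft + 155,100 Ft + 161,900 Ft = 1,110,700 Ft
  Less exemption 72,000 Ft → base 1,038,700 Ft
  1,038,700 Ft × 17% = 176,579 Ft

176,579 Ft > 86,357 Ft, so the minimum tax is the binding amount.

176,579 Ft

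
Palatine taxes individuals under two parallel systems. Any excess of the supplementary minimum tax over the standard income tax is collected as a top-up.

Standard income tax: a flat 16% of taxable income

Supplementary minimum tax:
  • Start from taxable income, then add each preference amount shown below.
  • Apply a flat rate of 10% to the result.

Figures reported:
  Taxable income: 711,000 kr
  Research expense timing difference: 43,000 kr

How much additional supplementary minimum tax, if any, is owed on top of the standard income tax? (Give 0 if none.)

Standard income tax:
  711,000 kr × 16% = 113,760 kr

Supplementary minimum tax:
  Adjusted income: 711,000 kr + 43,000 kr = 754,000 kr
  754,000 kr × 10% = 75,400 kr

75,400 kr ≤ 113,760 kr, so no add-on is due.

0 kr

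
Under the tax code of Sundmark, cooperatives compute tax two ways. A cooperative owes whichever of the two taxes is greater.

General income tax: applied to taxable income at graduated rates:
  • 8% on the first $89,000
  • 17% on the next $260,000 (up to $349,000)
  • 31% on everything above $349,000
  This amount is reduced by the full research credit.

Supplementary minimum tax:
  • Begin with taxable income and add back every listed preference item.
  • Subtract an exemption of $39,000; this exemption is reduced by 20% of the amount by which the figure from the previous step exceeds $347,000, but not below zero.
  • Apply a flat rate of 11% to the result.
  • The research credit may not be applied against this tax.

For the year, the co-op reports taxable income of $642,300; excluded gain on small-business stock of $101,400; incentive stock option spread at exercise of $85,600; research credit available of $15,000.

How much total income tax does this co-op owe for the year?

$127,243

Supplementary minimum tax:
  Adjusted income: $642,300 + $101,400 + $85,600 = $829,300
  Exemption: 20% × ($829,300 − $347,000) = $96,460 ≥ $39,000, so the exemption is fully phased out
  Base: $829,300 − $0 = $829,300
  $829,300 × 11% = $91,223

General income tax:
  $89,000 × 8% = $7,120
  $260,000 × 17% = $44,200
  $293,300 × 31% = $90,923
  → $142,243
  Less research credit $15,000 → $127,243

$127,243 > $91,223, so the general income tax governs.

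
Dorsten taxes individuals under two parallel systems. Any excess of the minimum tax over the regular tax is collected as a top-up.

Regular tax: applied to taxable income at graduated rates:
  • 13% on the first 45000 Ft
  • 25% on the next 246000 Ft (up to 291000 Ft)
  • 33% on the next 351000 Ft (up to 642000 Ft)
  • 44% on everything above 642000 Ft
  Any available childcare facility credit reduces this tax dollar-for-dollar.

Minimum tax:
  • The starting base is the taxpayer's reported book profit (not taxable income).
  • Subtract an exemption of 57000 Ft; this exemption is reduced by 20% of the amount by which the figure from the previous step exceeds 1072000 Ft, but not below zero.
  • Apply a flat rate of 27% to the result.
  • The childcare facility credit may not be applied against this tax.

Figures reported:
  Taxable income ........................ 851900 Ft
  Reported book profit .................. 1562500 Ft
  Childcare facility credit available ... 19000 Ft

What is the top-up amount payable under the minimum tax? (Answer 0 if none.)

Minimum tax:
  Base (reported book profit): 1562500 Ft
  Exemption: 20% × (1562500 Ft − 1072000 Ft) = 98100 Ft ≥ 57000 Ft, so the exemption is fully phased out
  Base: 1562500 Ft − 0 Ft = 1562500 Ft
  1562500 Ft × 27% = 421875 Ft

Regular tax:
  45000 Ft × 13% = 5850 Ft
  246000 Ft × 25% = 61500 Ft
  351000 Ft × 33% = 115830 Ft
  209900 Ft × 44% = 92356 Ft
  → 275536 Ft
  Less childcare facility credit 19000 Ft → 256536 Ft

Excess of minimum tax over regular tax: 421875 Ft − 256536 Ft = 165339 Ft.

165339 Ft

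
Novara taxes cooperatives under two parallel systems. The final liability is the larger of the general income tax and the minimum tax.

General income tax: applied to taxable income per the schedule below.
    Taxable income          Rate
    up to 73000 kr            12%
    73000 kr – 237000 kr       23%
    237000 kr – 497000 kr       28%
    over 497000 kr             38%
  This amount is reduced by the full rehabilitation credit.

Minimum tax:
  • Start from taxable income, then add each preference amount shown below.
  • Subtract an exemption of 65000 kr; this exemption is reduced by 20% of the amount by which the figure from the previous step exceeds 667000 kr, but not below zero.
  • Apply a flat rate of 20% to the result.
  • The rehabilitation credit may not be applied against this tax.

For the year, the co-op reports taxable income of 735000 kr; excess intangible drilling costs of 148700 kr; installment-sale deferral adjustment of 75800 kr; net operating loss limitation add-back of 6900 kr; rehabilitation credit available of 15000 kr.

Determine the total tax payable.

194720 kr

Minimum tax:
  Adjusted income: 735000 kr + 148700 kr + 75800 kr + 6900 kr = 966400 kr
  Exemption: 65000 kr − 20% × (966400 kr − 667000 kr) = 65000 kr − 59880 kr = 5120 kr
  Base: 966400 kr − 5120 kr = 961280 kr
  961280 kr × 20% = 192256 kr

General income tax:
  73000 kr × 12% = 8760 kr
  164000 kr × 23% = 37720 kr
  260000 kr × 28% = 72800 kr
  238000 kr × 38% = 90440 kr
  → 209720 kr
  Less rehabilitation credit 15000 kr → 194720 kr

194720 kr > 192256 kr, so the general income tax governs.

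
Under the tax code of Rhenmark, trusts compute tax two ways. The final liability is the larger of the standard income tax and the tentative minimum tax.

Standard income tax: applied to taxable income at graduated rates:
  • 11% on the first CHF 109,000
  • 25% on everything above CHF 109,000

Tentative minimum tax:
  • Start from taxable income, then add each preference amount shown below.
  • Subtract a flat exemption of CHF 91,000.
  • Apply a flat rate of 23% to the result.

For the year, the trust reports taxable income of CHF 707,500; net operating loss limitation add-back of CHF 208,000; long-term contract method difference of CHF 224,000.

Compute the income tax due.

Standard income tax:
  CHF 109,000 × 11% = CHF 11,990
  CHF 598,500 × 25% = CHF 149,625
  → CHF 161,615

Tentative minimum tax:
  Adjusted income: CHF 707,500 + CHF 208,000 + CHF 224,000 = CHF 1,139,500
  Less exemption CHF 91,000 → base CHF 1,048,500
  CHF 1,048,500 × 23% = CHF 241,155

CHF 241,155 > CHF 161,615, so the tentative minimum tax is the binding amount.

CHF 241,155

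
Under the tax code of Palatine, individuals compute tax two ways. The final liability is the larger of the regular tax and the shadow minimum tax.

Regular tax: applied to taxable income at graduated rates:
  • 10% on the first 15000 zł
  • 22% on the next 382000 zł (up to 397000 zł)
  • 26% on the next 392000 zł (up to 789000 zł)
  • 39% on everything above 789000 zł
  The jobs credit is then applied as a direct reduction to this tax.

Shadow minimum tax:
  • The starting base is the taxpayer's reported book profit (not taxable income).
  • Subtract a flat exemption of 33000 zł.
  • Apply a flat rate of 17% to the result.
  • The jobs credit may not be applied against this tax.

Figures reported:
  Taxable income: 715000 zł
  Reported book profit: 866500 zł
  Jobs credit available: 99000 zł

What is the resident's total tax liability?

Regular tax:
  15000 zł × 10% = 1500 zł
  382000 zł × 22% = 84040 zł
  318000 zł × 26% = 82680 zł
  → 168220 zł
  Less jobs credit 99000 zł → 69220 zł

Shadow minimum tax:
  Base (reported book profit): 866500 zł
  Less exemption 33000 zł → base 833500 zł
  833500 zł × 17% = 141695 zł

141695 zł > 69220 zł, so the shadow minimum tax is the binding amount.

141695 zł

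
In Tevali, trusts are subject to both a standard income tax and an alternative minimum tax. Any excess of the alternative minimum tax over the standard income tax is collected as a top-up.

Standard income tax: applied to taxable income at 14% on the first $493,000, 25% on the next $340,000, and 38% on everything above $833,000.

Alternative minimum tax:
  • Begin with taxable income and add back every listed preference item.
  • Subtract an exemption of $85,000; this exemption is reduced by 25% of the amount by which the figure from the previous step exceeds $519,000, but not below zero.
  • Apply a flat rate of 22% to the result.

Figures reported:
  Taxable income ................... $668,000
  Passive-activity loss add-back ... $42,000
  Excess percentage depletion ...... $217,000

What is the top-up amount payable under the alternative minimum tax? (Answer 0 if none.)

Standard income tax:
  $493,000 × 14% = $69,020
  $175,000 × 25% = $43,750
  → $112,770

Alternative minimum tax:
  Adjusted income: $668,000 + $42,000 + $217,000 = $927,000
  Exemption: 25% × ($927,000 − $519,000) = $102,000 ≥ $85,000, so the exemption is fully phased out
  Base: $927,000 − $0 = $927,000
  $927,000 × 22% = $203,940

Excess of alternative minimum tax over standard income tax: $203,940 − $112,770 = $91,170.

$91,170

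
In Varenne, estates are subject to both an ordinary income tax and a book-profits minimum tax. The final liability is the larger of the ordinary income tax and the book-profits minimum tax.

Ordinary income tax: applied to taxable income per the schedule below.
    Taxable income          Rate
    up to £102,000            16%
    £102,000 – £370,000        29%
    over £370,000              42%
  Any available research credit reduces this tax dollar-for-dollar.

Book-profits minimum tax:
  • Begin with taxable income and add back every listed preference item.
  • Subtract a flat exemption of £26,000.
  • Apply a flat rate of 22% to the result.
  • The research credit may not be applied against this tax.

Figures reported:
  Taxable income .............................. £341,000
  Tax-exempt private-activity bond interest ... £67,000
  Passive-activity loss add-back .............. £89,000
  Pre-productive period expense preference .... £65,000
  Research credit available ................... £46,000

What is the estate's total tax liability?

Ordinary income tax:
  £102,000 × 16% = £16,320
  £239,000 × 29% = £69,310
  → £85,630
  Less research credit £46,000 → £39,630

Book-profits minimum tax:
  Adjusted income: £341,000 + £67,000 + £89,000 + £65,000 = £562,000
  Less exemption £26,000 → base £536,000
  £536,000 × 22% = £117,920

£117,920 > £39,630, so the book-profits minimum tax is the binding amount.

£117,920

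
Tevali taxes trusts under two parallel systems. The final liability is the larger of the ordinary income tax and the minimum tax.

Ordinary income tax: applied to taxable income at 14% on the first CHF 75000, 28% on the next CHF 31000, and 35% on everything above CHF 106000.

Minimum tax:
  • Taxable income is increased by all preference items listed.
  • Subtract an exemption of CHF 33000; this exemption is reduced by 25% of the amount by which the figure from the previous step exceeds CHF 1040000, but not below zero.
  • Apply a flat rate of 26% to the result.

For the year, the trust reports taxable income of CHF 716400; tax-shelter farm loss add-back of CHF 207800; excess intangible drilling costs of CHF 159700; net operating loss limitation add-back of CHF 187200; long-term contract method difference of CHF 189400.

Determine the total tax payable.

CHF 379730

Ordinary income tax:
  CHF 75000 × 14% = CHF 10500
  CHF 31000 × 28% = CHF 8680
  CHF 610400 × 35% = CHF 213640
  → CHF 232820

Minimum tax:
  Adjusted income: CHF 716400 + CHF 207800 + CHF 159700 + CHF 187200 + CHF 189400 = CHF 1460500
  Exemption: 25% × (CHF 1460500 − CHF 1040000) = CHF 105125 ≥ CHF 33000, so the exemption is fully phased out
  Base: CHF 1460500 − CHF 0 = CHF 1460500
  CHF 1460500 × 26% = CHF 379730

CHF 379730 > CHF 232820, so the minimum tax is the binding amount.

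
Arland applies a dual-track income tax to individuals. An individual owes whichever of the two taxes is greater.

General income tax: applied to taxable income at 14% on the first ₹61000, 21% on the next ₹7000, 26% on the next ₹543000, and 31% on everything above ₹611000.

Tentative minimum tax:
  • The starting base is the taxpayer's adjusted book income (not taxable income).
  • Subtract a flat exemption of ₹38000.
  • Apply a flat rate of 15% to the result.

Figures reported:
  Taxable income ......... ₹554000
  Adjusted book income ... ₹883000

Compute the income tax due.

Tentative minimum tax:
  Base (adjusted book income): ₹883000
  Less exemption ₹38000 → base ₹845000
  ₹845000 × 15% = ₹126750

General income tax:
  ₹61000 × 14% = ₹8540
  ₹7000 × 21% = ₹1470
  ₹486000 × 26% = ₹126360
  → ₹136370

₹136370 > ₹126750, so the general income tax governs.

₹136370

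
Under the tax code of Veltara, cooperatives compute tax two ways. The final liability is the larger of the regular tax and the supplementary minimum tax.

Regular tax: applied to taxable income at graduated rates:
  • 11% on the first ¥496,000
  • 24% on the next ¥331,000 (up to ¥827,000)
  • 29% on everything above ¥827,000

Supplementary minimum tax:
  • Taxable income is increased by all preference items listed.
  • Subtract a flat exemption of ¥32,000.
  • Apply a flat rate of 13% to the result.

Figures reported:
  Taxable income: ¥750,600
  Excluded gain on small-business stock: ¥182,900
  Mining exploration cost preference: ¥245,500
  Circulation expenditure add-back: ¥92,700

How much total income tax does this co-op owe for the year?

¥161,161

Regular tax:
  ¥496,000 × 11% = ¥54,560
  ¥254,600 × 24% = ¥61,104
  → ¥115,664

Supplementary minimum tax:
  Adjusted income: ¥750,600 + ¥182,900 + ¥245,500 + ¥92,700 = ¥1,271,700
  Less exemption ¥32,000 → base ¥1,239,700
  ¥1,239,700 × 13% = ¥161,161

¥161,161 > ¥115,664, so the supplementary minimum tax is the binding amount.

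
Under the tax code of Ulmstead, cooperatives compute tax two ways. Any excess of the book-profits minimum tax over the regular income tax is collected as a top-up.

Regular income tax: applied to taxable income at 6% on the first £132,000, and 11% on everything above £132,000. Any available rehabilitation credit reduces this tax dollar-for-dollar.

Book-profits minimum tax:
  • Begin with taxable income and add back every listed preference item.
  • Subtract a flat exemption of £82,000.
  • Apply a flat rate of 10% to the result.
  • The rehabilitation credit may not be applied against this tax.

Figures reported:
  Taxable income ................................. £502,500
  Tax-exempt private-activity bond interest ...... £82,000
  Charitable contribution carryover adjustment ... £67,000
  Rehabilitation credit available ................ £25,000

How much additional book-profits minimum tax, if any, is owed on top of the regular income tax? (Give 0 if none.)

Book-profits minimum tax:
  Adjusted income: £502,500 + £82,000 + £67,000 = £651,500
  Less exemption £82,000 → base £569,500
  £569,500 × 10% = £56,950

Regular income tax:
  £132,000 × 6% = £7,920
  £370,500 × 11% = £40,755
  → £48,675
  Less rehabilitation credit £25,000 → £23,675

Excess of book-profits minimum tax over regular income tax: £56,950 − £23,675 = £33,275.

£33,275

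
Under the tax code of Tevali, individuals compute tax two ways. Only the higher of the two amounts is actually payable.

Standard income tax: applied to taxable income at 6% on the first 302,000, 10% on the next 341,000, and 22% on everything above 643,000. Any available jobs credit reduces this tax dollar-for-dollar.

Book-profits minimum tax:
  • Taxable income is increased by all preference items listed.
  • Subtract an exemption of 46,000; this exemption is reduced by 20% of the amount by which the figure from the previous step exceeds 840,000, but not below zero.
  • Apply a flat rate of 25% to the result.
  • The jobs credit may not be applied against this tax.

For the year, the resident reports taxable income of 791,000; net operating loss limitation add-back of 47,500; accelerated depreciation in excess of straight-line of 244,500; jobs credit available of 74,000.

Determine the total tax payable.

270,750

Standard income tax:
  302,000 × 6% = 18,120
  341,000 × 10% = 34,100
  148,000 × 22% = 32,560
  → 84,780
  Less jobs credit 74,000 → 10,780

Book-profits minimum tax:
  Adjusted income: 791,000 + 47,500 + 244,500 = 1,083,000
  Exemption: 20% × (1,083,000 − 840,000) = 48,600 ≥ 46,000, so the exemption is fully phased out
  Base: 1,083,000 − 0 = 1,083,000
  1,083,000 × 25% = 270,750

270,750 > 10,780, so the book-profits minimum tax is the binding amount.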